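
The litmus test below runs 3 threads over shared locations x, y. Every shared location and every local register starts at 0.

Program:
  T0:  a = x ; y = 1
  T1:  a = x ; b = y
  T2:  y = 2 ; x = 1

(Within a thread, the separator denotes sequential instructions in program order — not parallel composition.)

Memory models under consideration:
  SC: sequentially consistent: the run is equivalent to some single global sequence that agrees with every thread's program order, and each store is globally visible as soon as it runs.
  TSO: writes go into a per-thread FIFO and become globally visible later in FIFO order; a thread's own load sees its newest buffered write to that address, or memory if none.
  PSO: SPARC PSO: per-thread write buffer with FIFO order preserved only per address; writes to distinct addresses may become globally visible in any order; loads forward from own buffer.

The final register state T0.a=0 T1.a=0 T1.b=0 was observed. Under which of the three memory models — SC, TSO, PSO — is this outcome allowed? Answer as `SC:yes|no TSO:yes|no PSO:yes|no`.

SC:yes TSO:yes PSO:yes

outcome vector order: (T0.a,T1.a,T1.b)
[SC] allowed = {0/0/0, 0/0/1, 0/0/2, 0/1/1, 0/1/2, 1/0/0, 1/0/1, 1/0/2, 1/1/1, 1/1/2}
[TSO] allowed = {0/0/0, 0/0/1, 0/0/2, 0/1/1, 0/1/2, 1/0/0, 1/0/1, 1/0/2, 1/1/1, 1/1/2}
[PSO] allowed = {0/0/0, 0/0/1, 0/0/2, 0/1/0, 0/1/1, 0/1/2, 1/0/0, 1/0/1, 1/0/2, 1/1/0, 1/1/1, 1/1/2}
target 0/0/0 ∈ {SC,TSO,PSO}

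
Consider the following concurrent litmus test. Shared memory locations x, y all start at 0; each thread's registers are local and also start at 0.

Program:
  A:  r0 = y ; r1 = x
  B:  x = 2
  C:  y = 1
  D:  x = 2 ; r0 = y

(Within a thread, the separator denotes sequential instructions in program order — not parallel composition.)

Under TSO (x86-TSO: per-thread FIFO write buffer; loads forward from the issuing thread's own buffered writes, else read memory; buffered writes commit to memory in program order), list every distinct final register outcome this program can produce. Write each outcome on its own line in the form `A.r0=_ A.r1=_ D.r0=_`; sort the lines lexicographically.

outcome vector order: (A.r0,A.r1,D.r0)
|TSO outcomes| = 8

A.r0=0 A.r1=0 D.r0=0
A.r0=0 A.r1=0 D.r0=1
A.r0=0 A.r1=2 D.r0=0
A.r0=0 A.r1=2 D.r0=1
A.r0=1 A.r1=0 D.r0=0
A.r0=1 A.r1=0 D.r0=1
A.r0=1 A.r1=2 D.r0=0
A.r0=1 A.r1=2 D.r0=1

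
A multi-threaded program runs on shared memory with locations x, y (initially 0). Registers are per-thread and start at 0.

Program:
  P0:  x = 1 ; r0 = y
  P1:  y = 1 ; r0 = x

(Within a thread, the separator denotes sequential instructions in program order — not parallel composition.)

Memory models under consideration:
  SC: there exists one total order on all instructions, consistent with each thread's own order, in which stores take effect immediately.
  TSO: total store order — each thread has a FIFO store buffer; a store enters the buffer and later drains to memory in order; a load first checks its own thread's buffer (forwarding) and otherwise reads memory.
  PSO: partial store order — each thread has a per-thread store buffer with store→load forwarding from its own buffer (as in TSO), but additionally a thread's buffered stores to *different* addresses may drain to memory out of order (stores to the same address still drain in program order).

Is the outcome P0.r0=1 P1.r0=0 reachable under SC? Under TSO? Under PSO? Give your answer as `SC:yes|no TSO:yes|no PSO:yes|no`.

outcome vector order: (P0.r0,P1.r0)
SC (3): 0/1; 1/0; 1/1
TSO (4): 0/0; 0/1; 1/0; 1/1
PSO (4): 0/0; 0/1; 1/0; 1/1
target 1/0 ∈ {SC,TSO,PSO}

SC:yes TSO:yes PSO:yes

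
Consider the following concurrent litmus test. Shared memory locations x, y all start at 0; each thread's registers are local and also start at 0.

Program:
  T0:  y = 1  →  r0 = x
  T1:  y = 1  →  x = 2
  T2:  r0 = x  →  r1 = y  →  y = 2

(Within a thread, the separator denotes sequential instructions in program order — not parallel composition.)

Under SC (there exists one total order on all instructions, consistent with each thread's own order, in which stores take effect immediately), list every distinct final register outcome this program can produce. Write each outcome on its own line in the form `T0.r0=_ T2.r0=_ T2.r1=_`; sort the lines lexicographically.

outcome vector order: (T0.r0,T2.r0,T2.r1)
|SC outcomes| = 6

T0.r0=0 T2.r0=0 T2.r1=0
T0.r0=0 T2.r0=0 T2.r1=1
T0.r0=0 T2.r0=2 T2.r1=1
T0.r0=2 T2.r0=0 T2.r1=0
T0.r0=2 T2.r0=0 T2.r1=1
T0.r0=2 T2.r0=2 T2.r1=1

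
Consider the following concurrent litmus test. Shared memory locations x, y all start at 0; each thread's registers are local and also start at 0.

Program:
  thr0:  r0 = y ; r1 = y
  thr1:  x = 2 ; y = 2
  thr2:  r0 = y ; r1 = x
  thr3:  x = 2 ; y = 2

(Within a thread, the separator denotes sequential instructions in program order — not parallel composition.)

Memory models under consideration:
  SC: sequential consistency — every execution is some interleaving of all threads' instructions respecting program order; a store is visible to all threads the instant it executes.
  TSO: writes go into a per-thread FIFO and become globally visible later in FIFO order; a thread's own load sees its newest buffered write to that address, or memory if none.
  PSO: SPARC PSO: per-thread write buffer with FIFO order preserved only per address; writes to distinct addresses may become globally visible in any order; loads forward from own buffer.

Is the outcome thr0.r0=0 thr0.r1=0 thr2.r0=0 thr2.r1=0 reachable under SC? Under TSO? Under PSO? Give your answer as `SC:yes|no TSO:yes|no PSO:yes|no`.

SC:yes TSO:yes PSO:yes

outcome vector order: (thr0.r0,thr0.r1,thr2.r0,thr2.r1)
[SC] allowed = {0000; 0002; 0022; 0200; 0202; 0222; 2200; 2202; 2222}
[TSO] allowed = {0000; 0002; 0022; 0200; 0202; 0222; 2200; 2202; 2222}
[PSO] allowed = {0000; 0002; 0020; 0022; 0200; 0202; 0220; 0222; 2200; 2202; 2220; 2222}
target 0000 ∈ {SC,TSO,PSO}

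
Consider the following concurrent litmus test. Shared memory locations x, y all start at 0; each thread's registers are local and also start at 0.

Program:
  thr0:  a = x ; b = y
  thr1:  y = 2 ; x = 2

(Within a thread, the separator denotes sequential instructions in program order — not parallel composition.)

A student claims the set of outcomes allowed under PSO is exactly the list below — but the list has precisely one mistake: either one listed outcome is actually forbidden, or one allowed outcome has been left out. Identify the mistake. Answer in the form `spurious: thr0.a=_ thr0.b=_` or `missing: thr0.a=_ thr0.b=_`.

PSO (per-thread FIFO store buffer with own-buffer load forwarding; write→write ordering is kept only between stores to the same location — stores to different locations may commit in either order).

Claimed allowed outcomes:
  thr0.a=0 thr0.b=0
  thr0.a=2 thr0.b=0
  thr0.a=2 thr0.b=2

outcome vector order: (thr0.a,thr0.b)
PSO: 4 outcomes — {0/0 0/2 2/0 2/2}
PSO∖claimed = {0/2}

missing: thr0.a=0 thr0.b=2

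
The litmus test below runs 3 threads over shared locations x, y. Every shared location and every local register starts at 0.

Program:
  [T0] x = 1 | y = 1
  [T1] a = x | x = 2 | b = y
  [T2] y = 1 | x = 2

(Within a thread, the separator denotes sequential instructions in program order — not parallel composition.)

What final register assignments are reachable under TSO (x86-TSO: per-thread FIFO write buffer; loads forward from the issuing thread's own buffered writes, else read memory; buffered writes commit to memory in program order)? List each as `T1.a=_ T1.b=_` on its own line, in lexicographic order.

T1.a=0 T1.b=0
T1.a=0 T1.b=1
T1.a=1 T1.b=0
T1.a=1 T1.b=1
T1.a=2 T1.b=1

outcome vector order: (T1.a,T1.b)
|TSO outcomes| = 5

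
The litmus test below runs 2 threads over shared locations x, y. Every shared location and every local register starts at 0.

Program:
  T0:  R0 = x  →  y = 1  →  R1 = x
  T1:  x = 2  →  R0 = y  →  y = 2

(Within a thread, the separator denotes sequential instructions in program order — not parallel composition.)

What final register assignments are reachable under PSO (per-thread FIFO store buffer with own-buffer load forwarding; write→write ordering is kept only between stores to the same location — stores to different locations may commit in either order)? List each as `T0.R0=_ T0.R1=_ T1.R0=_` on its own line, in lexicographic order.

outcome vector order: (T0.R0,T0.R1,T1.R0)
|PSO outcomes| = 6

T0.R0=0 T0.R1=0 T1.R0=0
T0.R0=0 T0.R1=0 T1.R0=1
T0.R0=0 T0.R1=2 T1.R0=0
T0.R0=0 T0.R1=2 T1.R0=1
T0.R0=2 T0.R1=2 T1.R0=0
T0.R0=2 T0.R1=2 T1.R0=1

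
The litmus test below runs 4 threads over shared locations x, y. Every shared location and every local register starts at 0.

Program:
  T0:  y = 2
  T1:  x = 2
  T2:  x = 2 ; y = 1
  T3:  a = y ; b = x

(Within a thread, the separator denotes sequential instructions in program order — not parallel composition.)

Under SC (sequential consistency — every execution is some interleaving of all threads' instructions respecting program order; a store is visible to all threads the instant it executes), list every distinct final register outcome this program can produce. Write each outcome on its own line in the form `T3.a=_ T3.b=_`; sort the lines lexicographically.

T3.a=0 T3.b=0
T3.a=0 T3.b=2
T3.a=1 T3.b=2
T3.a=2 T3.b=0
T3.a=2 T3.b=2

outcome vector order: (T3.a,T3.b)
|SC outcomes| = 5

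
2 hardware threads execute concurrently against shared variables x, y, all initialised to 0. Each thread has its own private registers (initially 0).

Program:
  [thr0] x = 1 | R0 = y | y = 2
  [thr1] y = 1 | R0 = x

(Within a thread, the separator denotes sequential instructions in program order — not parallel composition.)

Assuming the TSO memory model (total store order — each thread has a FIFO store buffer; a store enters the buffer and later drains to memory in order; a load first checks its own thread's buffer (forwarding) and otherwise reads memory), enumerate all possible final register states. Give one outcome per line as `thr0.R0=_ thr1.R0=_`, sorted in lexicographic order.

thr0.R0=0 thr1.R0=0
thr0.R0=0 thr1.R0=1
thr0.R0=1 thr1.R0=0
thr0.R0=1 thr1.R0=1

outcome vector order: (thr0.R0,thr1.R0)
|TSO outcomes| = 4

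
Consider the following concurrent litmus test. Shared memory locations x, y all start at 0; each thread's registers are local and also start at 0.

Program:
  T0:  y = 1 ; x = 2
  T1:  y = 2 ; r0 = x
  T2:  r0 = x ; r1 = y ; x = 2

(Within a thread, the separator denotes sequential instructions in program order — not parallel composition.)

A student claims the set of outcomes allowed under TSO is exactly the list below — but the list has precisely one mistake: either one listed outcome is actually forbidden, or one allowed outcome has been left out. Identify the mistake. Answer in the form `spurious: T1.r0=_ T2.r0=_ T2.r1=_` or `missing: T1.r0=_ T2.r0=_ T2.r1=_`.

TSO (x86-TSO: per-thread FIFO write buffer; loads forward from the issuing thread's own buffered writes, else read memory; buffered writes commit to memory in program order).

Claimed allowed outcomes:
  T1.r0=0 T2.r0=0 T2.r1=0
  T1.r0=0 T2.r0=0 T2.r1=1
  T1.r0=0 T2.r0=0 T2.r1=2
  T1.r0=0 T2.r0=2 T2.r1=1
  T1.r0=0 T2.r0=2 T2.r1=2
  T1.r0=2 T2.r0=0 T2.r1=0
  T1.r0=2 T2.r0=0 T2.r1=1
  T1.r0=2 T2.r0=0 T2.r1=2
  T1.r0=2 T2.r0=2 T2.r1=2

outcome vector order: (T1.r0,T2.r0,T2.r1)
TSO: 10 outcomes — {000; 001; 002; 021; 022; 200; 201; 202; 221; 222}
TSO∖claimed = {221}

missing: T1.r0=2 T2.r0=2 T2.r1=1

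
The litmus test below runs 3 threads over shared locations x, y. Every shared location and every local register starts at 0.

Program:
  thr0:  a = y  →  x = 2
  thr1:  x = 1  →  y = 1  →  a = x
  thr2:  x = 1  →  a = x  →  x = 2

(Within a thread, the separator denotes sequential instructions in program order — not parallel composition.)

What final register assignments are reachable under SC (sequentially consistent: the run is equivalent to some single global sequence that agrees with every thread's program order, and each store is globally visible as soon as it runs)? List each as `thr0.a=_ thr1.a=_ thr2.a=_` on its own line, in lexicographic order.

outcome vector order: (thr0.a,thr1.a,thr2.a)
|SC outcomes| = 8

thr0.a=0 thr1.a=1 thr2.a=1
thr0.a=0 thr1.a=1 thr2.a=2
thr0.a=0 thr1.a=2 thr2.a=1
thr0.a=0 thr1.a=2 thr2.a=2
thr0.a=1 thr1.a=1 thr2.a=1
thr0.a=1 thr1.a=1 thr2.a=2
thr0.a=1 thr1.a=2 thr2.a=1
thr0.a=1 thr1.a=2 thr2.a=2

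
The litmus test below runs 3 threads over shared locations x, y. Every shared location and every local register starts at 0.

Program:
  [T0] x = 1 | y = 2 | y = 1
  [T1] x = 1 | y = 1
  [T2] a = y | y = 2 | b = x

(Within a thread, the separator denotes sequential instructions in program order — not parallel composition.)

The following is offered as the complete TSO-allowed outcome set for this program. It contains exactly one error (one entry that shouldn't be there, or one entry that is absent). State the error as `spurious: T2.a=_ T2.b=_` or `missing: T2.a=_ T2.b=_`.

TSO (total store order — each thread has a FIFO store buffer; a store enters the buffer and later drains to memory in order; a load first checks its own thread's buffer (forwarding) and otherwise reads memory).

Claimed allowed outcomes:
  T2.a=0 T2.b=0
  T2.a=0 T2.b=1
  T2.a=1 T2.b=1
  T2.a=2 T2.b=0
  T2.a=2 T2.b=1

spurious: T2.a=2 T2.b=0

outcome vector order: (T2.a,T2.b)
TSO: 4 outcomes — {(0,0); (0,1); (1,1); (2,1)}
claimed∖TSO = {(2,0)}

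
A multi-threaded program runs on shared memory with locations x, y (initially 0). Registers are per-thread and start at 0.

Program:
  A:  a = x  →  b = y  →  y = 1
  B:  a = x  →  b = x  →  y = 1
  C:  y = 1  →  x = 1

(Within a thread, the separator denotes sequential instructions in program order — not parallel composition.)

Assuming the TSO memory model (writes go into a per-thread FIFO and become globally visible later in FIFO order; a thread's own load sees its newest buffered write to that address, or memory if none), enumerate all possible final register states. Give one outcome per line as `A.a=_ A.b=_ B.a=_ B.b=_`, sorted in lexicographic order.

outcome vector order: (A.a,A.b,B.a,B.b)
|TSO outcomes| = 9

A.a=0 A.b=0 B.a=0 B.b=0
A.a=0 A.b=0 B.a=0 B.b=1
A.a=0 A.b=0 B.a=1 B.b=1
A.a=0 A.b=1 B.a=0 B.b=0
A.a=0 A.b=1 B.a=0 B.b=1
A.a=0 A.b=1 B.a=1 B.b=1
A.a=1 A.b=1 B.a=0 B.b=0
A.a=1 A.b=1 B.a=0 B.b=1
A.a=1 A.b=1 B.a=1 B.b=1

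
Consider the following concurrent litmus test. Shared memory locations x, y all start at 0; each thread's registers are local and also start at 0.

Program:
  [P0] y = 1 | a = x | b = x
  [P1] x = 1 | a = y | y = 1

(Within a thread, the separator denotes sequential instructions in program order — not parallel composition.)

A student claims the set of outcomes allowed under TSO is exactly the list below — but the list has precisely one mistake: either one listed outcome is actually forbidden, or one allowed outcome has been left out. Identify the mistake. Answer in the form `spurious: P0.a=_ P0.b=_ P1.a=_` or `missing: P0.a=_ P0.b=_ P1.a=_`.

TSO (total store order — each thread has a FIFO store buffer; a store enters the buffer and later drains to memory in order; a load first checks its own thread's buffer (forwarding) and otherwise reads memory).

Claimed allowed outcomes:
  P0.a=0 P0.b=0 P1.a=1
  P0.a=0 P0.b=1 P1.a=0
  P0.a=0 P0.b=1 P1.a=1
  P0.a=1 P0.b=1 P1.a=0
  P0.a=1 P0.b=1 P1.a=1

missing: P0.a=0 P0.b=0 P1.a=0

outcome vector order: (P0.a,P0.b,P1.a)
[TSO] allowed = {0/0/0; 0/0/1; 0/1/0; 0/1/1; 1/1/0; 1/1/1}
TSO∖claimed = {0/0/0}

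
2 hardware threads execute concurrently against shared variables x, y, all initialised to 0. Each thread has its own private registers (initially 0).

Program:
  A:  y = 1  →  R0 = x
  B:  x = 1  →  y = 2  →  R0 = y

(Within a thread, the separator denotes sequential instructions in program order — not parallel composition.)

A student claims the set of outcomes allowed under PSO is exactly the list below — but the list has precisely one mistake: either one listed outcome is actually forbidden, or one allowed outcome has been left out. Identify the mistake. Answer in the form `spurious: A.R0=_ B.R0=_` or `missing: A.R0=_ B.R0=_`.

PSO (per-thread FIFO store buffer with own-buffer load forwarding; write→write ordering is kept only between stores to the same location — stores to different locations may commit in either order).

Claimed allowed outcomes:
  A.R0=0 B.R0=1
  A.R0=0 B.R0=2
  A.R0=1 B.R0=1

missing: A.R0=1 B.R0=2

outcome vector order: (A.R0,B.R0)
[PSO] allowed = {01, 02, 11, 12}
PSO∖claimed = {12}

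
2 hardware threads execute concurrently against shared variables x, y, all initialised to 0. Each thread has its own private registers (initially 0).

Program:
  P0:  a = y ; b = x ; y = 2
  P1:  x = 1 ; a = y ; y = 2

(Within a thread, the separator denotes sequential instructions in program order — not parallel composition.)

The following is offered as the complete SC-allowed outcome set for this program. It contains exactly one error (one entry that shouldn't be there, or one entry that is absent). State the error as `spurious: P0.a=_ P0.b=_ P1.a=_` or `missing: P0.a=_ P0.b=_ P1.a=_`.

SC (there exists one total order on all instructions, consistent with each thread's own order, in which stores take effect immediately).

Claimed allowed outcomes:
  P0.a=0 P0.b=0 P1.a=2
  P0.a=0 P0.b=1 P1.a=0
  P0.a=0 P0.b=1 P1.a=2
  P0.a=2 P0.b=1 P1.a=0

missing: P0.a=0 P0.b=0 P1.a=0

outcome vector order: (P0.a,P0.b,P1.a)
SC: 5 outcomes — {<0 0 0> <0 0 2> <0 1 0> <0 1 2> <2 1 0>}
SC∖claimed = {<0 0 0>}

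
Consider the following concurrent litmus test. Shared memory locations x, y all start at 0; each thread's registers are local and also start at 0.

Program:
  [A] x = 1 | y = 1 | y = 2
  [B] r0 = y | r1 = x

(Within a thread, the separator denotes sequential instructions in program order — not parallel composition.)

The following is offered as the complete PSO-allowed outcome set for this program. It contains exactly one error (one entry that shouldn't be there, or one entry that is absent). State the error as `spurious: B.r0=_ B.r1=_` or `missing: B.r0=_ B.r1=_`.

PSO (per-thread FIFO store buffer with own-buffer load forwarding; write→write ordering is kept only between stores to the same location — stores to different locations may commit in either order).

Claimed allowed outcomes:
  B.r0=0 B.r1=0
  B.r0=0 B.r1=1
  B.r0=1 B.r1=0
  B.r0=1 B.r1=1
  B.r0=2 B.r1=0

missing: B.r0=2 B.r1=1

outcome vector order: (B.r0,B.r1)
under PSO → (0,0) (0,1) (1,0) (1,1) (2,0) (2,1)
PSO∖claimed = {(2,1)}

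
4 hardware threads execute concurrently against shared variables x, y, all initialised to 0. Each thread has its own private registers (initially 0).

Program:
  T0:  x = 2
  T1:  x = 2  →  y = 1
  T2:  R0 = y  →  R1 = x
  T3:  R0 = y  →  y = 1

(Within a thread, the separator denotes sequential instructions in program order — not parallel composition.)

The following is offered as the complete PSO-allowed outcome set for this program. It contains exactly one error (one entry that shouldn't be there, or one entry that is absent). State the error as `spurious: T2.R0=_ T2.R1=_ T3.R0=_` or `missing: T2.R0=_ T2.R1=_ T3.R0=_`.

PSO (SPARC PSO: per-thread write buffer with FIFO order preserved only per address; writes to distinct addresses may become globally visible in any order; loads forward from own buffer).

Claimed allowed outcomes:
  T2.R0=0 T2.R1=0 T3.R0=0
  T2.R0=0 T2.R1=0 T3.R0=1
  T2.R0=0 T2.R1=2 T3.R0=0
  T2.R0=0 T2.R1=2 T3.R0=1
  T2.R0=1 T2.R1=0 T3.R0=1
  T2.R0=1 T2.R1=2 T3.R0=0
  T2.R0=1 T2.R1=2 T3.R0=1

outcome vector order: (T2.R0,T2.R1,T3.R0)
[PSO] allowed = {(0,0,0) (0,0,1) (0,2,0) (0,2,1) (1,0,0) (1,0,1) (1,2,0) (1,2,1)}
PSO∖claimed = {(1,0,0)}

missing: T2.R0=1 T2.R1=0 T3.R0=0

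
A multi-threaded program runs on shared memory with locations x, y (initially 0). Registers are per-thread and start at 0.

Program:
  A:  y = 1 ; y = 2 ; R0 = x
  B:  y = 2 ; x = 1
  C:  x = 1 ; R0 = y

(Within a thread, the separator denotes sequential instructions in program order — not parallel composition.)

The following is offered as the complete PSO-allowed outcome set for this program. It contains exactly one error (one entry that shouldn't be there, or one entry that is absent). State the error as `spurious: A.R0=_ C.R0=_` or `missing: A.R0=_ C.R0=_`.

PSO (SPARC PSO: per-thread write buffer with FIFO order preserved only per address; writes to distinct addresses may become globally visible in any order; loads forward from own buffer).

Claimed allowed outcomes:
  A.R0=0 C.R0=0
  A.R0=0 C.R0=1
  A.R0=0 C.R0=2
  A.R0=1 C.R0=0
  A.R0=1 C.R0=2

missing: A.R0=1 C.R0=1

outcome vector order: (A.R0,C.R0)
[PSO] allowed = {<0 0>, <0 1>, <0 2>, <1 0>, <1 1>, <1 2>}
PSO∖claimed = {<1 1>}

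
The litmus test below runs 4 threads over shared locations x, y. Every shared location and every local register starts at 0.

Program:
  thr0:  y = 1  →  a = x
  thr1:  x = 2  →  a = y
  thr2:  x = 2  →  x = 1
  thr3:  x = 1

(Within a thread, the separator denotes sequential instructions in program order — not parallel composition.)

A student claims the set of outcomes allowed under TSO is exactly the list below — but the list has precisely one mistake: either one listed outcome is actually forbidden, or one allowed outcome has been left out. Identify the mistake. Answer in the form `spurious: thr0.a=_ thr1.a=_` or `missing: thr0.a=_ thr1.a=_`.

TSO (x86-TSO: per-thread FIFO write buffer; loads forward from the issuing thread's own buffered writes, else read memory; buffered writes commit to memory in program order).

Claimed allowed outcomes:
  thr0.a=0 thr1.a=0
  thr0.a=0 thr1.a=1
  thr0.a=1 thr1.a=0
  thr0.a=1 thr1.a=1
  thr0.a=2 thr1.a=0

missing: thr0.a=2 thr1.a=1

outcome vector order: (thr0.a,thr1.a)
TSO: 6 outcomes — {00, 01, 10, 11, 20, 21}
TSO∖claimed = {21}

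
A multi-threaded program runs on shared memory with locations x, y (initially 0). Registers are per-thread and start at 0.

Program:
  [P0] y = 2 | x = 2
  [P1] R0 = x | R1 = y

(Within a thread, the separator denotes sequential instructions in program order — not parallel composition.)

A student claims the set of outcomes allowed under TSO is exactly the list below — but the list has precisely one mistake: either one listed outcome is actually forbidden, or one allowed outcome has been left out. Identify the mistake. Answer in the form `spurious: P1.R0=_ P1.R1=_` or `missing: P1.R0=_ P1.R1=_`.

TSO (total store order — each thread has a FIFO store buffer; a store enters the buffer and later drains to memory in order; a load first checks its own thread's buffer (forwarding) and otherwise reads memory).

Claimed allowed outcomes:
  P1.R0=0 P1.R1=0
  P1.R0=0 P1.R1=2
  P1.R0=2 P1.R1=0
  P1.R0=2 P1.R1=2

outcome vector order: (P1.R0,P1.R1)
TSO: 3 outcomes — {<0 0>, <0 2>, <2 2>}
claimed∖TSO = {<2 0>}

spurious: P1.R0=2 P1.R1=0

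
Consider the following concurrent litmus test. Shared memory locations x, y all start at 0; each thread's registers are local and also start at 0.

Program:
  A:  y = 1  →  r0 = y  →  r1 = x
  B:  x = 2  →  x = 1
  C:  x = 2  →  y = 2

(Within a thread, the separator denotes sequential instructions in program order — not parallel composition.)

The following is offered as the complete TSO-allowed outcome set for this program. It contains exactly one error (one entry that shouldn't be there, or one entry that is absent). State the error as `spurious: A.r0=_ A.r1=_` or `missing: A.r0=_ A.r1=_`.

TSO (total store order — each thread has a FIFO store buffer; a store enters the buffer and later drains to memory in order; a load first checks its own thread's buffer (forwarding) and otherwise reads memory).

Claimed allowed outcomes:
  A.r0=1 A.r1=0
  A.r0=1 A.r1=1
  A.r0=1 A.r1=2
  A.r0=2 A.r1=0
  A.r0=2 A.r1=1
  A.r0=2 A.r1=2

spurious: A.r0=2 A.r1=0

outcome vector order: (A.r0,A.r1)
under TSO → 10 11 12 21 22
claimed∖TSO = {20}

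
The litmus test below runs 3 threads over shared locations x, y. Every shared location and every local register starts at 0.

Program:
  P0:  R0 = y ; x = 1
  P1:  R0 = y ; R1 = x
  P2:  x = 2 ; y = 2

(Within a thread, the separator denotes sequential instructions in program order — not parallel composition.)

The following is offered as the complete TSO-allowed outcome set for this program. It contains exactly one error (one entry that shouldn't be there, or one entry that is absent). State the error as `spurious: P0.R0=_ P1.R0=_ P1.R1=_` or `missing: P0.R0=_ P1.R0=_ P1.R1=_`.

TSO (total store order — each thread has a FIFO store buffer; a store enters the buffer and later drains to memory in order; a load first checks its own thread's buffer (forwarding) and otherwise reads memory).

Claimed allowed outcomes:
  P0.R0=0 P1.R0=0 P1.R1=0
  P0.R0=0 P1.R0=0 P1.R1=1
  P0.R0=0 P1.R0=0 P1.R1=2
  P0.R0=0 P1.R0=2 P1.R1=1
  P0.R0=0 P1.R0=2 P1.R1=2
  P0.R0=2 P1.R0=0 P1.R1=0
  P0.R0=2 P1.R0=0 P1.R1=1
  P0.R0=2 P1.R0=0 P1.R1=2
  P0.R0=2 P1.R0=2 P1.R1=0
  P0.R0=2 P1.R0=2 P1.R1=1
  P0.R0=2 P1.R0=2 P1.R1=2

outcome vector order: (P0.R0,P1.R0,P1.R1)
TSO (10): (0,0,0) (0,0,1) (0,0,2) (0,2,1) (0,2,2) (2,0,0) (2,0,1) (2,0,2) (2,2,1) (2,2,2)
claimed∖TSO = {(2,2,0)}

spurious: P0.R0=2 P1.R0=2 P1.R1=0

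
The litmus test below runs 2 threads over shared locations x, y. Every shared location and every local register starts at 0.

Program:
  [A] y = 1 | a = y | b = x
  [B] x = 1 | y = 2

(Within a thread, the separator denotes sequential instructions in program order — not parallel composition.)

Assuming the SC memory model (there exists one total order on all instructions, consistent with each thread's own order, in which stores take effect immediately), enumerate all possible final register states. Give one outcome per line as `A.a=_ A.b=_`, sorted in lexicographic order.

A.a=1 A.b=0
A.a=1 A.b=1
A.a=2 A.b=1

outcome vector order: (A.a,A.b)
|SC outcomes| = 3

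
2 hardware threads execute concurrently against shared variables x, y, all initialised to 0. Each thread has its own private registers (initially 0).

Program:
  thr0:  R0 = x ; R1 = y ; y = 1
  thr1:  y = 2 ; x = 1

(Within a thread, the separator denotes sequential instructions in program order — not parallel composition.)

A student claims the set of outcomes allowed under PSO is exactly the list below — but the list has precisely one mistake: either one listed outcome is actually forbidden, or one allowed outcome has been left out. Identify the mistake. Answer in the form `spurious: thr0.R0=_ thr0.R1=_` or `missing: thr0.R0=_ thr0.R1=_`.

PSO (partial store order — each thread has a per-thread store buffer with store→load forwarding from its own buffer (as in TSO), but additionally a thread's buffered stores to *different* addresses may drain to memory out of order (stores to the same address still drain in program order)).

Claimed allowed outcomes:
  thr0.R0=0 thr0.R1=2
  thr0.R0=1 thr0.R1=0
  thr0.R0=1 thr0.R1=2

outcome vector order: (thr0.R0,thr0.R1)
PSO (4): 0/0 0/2 1/0 1/2
PSO∖claimed = {0/0}

missing: thr0.R0=0 thr0.R1=0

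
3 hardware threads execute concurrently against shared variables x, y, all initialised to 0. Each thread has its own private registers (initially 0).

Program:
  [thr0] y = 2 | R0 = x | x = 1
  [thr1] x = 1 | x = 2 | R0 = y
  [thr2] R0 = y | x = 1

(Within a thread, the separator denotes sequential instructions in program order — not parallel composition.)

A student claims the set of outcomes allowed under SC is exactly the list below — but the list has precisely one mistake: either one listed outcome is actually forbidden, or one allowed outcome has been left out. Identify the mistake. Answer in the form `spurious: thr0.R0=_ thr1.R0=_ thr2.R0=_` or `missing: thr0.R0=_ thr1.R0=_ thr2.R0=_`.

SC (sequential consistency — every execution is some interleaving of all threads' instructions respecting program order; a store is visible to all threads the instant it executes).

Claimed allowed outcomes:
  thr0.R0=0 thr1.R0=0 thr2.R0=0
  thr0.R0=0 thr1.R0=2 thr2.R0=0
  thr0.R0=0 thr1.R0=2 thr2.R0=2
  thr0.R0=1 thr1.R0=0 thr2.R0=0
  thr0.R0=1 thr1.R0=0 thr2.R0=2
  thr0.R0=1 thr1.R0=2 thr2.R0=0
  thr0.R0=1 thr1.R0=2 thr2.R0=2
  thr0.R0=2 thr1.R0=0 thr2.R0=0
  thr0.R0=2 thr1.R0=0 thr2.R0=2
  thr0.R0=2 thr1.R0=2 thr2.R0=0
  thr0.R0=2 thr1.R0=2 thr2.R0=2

spurious: thr0.R0=0 thr1.R0=0 thr2.R0=0

outcome vector order: (thr0.R0,thr1.R0,thr2.R0)
[SC] allowed = {0/2/0; 0/2/2; 1/0/0; 1/0/2; 1/2/0; 1/2/2; 2/0/0; 2/0/2; 2/2/0; 2/2/2}
claimed∖SC = {0/0/0}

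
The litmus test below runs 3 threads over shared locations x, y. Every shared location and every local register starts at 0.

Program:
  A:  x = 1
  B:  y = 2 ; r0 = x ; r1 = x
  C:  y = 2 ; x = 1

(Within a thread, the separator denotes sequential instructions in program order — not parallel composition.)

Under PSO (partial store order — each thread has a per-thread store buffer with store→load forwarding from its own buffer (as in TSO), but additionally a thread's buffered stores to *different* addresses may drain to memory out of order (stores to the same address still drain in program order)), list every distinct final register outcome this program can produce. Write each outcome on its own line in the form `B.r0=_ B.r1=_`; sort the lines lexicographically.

outcome vector order: (B.r0,B.r1)
|PSO outcomes| = 3

B.r0=0 B.r1=0
B.r0=0 B.r1=1
B.r0=1 B.r1=1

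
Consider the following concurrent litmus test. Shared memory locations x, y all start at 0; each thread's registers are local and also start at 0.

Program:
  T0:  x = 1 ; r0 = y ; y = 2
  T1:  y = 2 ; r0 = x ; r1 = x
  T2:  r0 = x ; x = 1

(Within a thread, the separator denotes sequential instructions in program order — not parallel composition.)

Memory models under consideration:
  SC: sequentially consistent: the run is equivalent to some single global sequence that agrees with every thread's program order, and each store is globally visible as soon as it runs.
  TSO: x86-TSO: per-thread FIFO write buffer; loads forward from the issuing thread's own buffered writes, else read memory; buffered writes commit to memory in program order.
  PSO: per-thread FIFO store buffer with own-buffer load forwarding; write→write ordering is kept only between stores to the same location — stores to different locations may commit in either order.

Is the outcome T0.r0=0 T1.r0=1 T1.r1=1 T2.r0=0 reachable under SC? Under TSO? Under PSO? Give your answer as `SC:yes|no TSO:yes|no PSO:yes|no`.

outcome vector order: (T0.r0,T1.r0,T1.r1,T2.r0)
SC (8): 0/1/1/0; 0/1/1/1; 2/0/0/0; 2/0/0/1; 2/0/1/0; 2/0/1/1; 2/1/1/0; 2/1/1/1
TSO (12): 0/0/0/0; 0/0/0/1; 0/0/1/0; 0/0/1/1; 0/1/1/0; 0/1/1/1; 2/0/0/0; 2/0/0/1; 2/0/1/0; 2/0/1/1; 2/1/1/0; 2/1/1/1
PSO (12): 0/0/0/0; 0/0/0/1; 0/0/1/0; 0/0/1/1; 0/1/1/0; 0/1/1/1; 2/0/0/0; 2/0/0/1; 2/0/1/0; 2/0/1/1; 2/1/1/0; 2/1/1/1
target 0/1/1/0 ∈ {SC,TSO,PSO}

SC:yes TSO:yes PSO:yes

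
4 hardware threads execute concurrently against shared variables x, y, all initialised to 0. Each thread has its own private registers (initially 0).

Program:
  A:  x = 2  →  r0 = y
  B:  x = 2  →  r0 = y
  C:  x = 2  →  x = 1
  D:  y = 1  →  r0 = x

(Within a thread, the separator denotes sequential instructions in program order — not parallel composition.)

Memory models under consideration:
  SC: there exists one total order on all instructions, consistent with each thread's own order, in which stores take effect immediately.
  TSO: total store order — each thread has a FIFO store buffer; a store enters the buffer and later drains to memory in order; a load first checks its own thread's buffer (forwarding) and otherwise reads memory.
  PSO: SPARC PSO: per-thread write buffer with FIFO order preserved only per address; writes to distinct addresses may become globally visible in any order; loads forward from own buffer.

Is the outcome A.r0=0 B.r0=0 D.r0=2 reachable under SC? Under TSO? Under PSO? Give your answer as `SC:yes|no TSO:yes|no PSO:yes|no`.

SC:yes TSO:yes PSO:yes

outcome vector order: (A.r0,B.r0,D.r0)
[SC] allowed = {0/0/1, 0/0/2, 0/1/1, 0/1/2, 1/0/1, 1/0/2, 1/1/0, 1/1/1, 1/1/2}
[TSO] allowed = {0/0/0, 0/0/1, 0/0/2, 0/1/0, 0/1/1, 0/1/2, 1/0/0, 1/0/1, 1/0/2, 1/1/0, 1/1/1, 1/1/2}
[PSO] allowed = {0/0/0, 0/0/1, 0/0/2, 0/1/0, 0/1/1, 0/1/2, 1/0/0, 1/0/1, 1/0/2, 1/1/0, 1/1/1, 1/1/2}
target 0/0/2 ∈ {SC,TSO,PSO}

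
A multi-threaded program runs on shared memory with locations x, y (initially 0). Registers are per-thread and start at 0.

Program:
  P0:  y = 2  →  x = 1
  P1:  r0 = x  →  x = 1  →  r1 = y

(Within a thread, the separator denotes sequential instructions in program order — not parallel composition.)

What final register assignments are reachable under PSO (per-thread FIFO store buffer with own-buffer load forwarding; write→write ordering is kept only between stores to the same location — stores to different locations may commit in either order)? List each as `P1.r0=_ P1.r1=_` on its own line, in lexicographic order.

outcome vector order: (P1.r0,P1.r1)
|PSO outcomes| = 4

P1.r0=0 P1.r1=0
P1.r0=0 P1.r1=2
P1.r0=1 P1.r1=0
P1.r0=1 P1.r1=2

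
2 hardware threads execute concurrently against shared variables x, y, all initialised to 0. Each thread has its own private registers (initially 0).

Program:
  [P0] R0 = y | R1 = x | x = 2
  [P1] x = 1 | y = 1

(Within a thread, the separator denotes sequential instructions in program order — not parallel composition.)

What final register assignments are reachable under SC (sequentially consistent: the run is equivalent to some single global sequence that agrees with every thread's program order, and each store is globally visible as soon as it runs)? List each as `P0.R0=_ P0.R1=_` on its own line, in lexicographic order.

P0.R0=0 P0.R1=0
P0.R0=0 P0.R1=1
P0.R0=1 P0.R1=1

outcome vector order: (P0.R0,P0.R1)
|SC outcomes| = 3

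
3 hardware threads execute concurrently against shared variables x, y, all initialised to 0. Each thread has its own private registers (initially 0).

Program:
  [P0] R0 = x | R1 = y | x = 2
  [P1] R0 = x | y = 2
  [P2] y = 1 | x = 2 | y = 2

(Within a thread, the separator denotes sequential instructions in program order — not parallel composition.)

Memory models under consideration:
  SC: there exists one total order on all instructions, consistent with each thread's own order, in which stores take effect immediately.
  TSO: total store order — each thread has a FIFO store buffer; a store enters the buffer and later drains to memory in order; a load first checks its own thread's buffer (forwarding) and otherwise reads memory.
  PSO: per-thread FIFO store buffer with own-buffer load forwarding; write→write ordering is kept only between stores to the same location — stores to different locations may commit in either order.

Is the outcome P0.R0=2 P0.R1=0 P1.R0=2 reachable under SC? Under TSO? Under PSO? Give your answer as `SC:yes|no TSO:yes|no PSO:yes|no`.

SC:no TSO:no PSO:yes

outcome vector order: (P0.R0,P0.R1,P1.R0)
SC: 10 outcomes — {0/0/0; 0/0/2; 0/1/0; 0/1/2; 0/2/0; 0/2/2; 2/1/0; 2/1/2; 2/2/0; 2/2/2}
TSO: 10 outcomes — {0/0/0; 0/0/2; 0/1/0; 0/1/2; 0/2/0; 0/2/2; 2/1/0; 2/1/2; 2/2/0; 2/2/2}
PSO: 12 outcomes — {0/0/0; 0/0/2; 0/1/0; 0/1/2; 0/2/0; 0/2/2; 2/0/0; 2/0/2; 2/1/0; 2/1/2; 2/2/0; 2/2/2}
target 2/0/2 ∈ {PSO}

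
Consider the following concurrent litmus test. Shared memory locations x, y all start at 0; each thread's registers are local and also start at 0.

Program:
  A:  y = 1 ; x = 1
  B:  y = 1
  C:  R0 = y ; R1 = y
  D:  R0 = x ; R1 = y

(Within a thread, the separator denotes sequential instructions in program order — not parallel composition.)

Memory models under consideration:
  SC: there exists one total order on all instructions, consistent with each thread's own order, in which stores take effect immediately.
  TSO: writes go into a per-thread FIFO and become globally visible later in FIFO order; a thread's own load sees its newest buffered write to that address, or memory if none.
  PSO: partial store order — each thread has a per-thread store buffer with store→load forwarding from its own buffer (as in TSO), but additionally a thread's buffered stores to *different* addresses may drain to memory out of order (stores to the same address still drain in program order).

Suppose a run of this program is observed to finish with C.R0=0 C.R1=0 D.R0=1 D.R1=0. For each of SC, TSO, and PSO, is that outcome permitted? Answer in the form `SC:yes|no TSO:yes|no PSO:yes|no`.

SC:no TSO:no PSO:yes

outcome vector order: (C.R0,C.R1,D.R0,D.R1)
SC (9): <0 0 0 0>; <0 0 0 1>; <0 0 1 1>; <0 1 0 0>; <0 1 0 1>; <0 1 1 1>; <1 1 0 0>; <1 1 0 1>; <1 1 1 1>
TSO (9): <0 0 0 0>; <0 0 0 1>; <0 0 1 1>; <0 1 0 0>; <0 1 0 1>; <0 1 1 1>; <1 1 0 0>; <1 1 0 1>; <1 1 1 1>
PSO (12): <0 0 0 0>; <0 0 0 1>; <0 0 1 0>; <0 0 1 1>; <0 1 0 0>; <0 1 0 1>; <0 1 1 0>; <0 1 1 1>; <1 1 0 0>; <1 1 0 1>; <1 1 1 0>; <1 1 1 1>
target <0 0 1 0> ∈ {PSO}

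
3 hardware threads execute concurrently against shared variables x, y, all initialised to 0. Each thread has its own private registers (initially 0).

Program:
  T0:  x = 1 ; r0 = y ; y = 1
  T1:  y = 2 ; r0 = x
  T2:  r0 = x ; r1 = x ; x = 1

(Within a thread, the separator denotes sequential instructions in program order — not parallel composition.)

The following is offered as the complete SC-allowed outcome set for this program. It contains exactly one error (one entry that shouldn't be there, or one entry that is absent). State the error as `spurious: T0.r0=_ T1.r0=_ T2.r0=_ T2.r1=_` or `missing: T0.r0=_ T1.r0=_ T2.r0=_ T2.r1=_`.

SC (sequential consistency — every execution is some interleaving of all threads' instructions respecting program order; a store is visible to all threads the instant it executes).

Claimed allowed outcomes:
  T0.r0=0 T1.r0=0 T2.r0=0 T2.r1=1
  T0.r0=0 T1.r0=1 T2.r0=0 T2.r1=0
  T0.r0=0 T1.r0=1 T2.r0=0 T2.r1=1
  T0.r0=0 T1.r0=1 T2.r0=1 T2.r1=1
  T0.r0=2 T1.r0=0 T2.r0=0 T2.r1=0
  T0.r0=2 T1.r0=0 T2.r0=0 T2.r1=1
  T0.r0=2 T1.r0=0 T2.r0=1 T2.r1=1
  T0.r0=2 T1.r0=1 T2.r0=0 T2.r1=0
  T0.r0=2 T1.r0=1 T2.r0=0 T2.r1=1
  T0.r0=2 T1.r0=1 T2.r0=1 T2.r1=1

spurious: T0.r0=0 T1.r0=0 T2.r0=0 T2.r1=1

outcome vector order: (T0.r0,T1.r0,T2.r0,T2.r1)
[SC] allowed = {(0,1,0,0), (0,1,0,1), (0,1,1,1), (2,0,0,0), (2,0,0,1), (2,0,1,1), (2,1,0,0), (2,1,0,1), (2,1,1,1)}
claimed∖SC = {(0,0,0,1)}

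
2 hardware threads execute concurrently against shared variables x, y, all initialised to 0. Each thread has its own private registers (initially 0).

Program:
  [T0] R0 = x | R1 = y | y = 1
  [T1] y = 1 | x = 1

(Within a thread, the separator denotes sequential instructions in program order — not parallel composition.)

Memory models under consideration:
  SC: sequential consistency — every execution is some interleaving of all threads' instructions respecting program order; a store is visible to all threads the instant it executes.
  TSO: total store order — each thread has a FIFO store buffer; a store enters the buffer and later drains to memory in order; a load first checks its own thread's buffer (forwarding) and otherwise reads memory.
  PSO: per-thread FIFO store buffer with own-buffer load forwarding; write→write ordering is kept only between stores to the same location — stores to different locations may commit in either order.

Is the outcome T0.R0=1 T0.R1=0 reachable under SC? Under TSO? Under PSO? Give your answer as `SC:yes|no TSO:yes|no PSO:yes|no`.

SC:no TSO:no PSO:yes

outcome vector order: (T0.R0,T0.R1)
SC: 3 outcomes — {<0 0>; <0 1>; <1 1>}
TSO: 3 outcomes — {<0 0>; <0 1>; <1 1>}
PSO: 4 outcomes — {<0 0>; <0 1>; <1 0>; <1 1>}
target <1 0> ∈ {PSO}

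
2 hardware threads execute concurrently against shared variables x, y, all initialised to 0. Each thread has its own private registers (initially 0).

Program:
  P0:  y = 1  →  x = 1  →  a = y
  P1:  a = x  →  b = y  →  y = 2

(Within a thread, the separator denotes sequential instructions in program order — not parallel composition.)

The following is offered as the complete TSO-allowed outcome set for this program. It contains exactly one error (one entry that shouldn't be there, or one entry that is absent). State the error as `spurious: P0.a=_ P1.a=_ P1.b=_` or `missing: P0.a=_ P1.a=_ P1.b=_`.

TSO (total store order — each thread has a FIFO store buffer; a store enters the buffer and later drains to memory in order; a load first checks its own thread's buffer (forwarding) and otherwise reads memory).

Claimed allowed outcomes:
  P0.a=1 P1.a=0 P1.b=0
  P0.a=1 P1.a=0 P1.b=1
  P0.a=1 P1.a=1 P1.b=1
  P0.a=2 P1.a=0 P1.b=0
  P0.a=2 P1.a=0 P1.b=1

missing: P0.a=2 P1.a=1 P1.b=1

outcome vector order: (P0.a,P1.a,P1.b)
TSO (6): <1 0 0>; <1 0 1>; <1 1 1>; <2 0 0>; <2 0 1>; <2 1 1>
TSO∖claimed = {<2 1 1>}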